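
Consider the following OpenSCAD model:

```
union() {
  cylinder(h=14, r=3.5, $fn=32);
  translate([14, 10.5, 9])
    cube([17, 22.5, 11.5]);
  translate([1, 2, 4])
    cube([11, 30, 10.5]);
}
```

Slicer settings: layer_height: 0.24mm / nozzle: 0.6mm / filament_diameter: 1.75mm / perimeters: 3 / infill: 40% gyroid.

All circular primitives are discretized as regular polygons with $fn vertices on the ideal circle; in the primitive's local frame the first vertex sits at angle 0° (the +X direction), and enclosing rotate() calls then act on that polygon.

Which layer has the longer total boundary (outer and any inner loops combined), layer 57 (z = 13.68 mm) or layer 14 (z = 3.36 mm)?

layer 57 (z = 13.68 mm)

Layer 57 (z = 13.68): the cylinder: section is a regular 32-gon, circumradius r=3.5 (perimeter = 2·32·3.500·sin(180°/32) = 21.96 mm); the cube at (14, 10.5) is present — its section is the full 17×22.5 rectangle (perimeter 79.00 mm); the cube at (1, 2) (footprint 11×30) is included at this height (perimeter 82.00 mm); Combining (union): the regions partially overlap (shared area 1.54 mm²), so the edge portions inside another operand are dropped and the merged outline is re-measured after clipping — boundary = 177.41 mm. So its perimeter = 177.41 mm. Layer 14 (z = 3.36): the r=3.5 cylinder contributes a regular 32-gon of circumradius 3.5 (perimeter = 2·32·3.500·sin(180°/32) = 21.96 mm); the cube at (14, 10.5) does not reach this height (z outside [9, 20.5]); the cube at (1, 2) does not reach this height (z outside [4, 14.5]); Taking the union: only the r=3.5 cylinder is present, so the union is just that shape — boundary = 21.96 mm. So its perimeter = 21.96 mm. Layer 57 is larger (177.41 vs 21.96 mm).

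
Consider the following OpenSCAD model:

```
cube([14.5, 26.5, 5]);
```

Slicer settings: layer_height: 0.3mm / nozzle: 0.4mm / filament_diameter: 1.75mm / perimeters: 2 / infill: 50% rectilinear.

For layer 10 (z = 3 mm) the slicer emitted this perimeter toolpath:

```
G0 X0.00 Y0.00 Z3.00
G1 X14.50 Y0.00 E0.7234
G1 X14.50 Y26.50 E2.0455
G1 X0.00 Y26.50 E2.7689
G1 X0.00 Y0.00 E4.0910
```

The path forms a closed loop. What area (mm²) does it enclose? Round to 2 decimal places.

384.25 mm²

Apply the shoelace formula to the sequence of (X, Y) vertices; enclosed area = 384.25 mm².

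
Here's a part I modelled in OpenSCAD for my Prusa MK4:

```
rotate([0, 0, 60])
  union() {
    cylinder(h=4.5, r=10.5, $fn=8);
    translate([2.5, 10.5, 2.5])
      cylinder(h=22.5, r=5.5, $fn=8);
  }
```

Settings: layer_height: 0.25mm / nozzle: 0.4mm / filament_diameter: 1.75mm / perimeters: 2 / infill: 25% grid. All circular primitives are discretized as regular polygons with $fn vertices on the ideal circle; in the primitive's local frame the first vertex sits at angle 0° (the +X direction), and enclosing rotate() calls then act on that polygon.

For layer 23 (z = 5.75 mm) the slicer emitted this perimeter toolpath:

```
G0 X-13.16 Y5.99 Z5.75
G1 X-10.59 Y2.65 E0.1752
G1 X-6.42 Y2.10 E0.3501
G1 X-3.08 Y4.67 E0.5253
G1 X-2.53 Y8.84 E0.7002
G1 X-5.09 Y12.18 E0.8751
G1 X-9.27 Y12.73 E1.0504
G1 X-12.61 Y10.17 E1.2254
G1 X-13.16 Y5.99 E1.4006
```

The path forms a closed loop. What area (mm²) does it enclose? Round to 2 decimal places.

Apply the shoelace formula to the sequence of (X, Y) vertices; enclosed area = 85.63 mm².

85.63 mm²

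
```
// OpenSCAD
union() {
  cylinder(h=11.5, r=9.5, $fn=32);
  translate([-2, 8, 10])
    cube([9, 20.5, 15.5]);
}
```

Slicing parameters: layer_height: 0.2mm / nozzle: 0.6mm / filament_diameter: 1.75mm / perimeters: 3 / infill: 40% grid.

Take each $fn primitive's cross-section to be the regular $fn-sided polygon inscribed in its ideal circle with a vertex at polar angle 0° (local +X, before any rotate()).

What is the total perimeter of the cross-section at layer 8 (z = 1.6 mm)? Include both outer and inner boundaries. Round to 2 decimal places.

59.59 mm

At z = 1.6 mm: the r=9.5 cylinder contributes a regular 32-gon of circumradius 9.5 (perimeter = 2·32·9.500·sin(180°/32) = 59.59 mm); the cube at (-2, 8) is not intersected at this z (z outside [10, 25.5]); Combining (union): only the r=9.5 cylinder is present, so the union is just that shape — boundary = 59.59 mm. Overall, the cross-section is a single solid region. Total boundary length (outer) = 59.59 mm.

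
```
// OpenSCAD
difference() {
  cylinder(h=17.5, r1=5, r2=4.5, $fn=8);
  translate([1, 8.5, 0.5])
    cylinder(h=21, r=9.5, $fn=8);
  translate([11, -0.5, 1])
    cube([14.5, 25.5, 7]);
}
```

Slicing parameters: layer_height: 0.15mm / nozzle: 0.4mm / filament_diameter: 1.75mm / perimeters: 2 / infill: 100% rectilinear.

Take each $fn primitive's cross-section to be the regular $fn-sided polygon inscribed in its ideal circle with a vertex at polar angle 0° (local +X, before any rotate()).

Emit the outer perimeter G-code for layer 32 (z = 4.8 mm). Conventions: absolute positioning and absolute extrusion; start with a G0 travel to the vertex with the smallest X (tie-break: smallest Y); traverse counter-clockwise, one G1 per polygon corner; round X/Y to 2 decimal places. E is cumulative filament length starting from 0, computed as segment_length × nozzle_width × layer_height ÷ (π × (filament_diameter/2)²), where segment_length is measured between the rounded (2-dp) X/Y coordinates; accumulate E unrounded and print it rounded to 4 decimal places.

G0 X-4.86 Y0.00 Z4.80
G1 X-3.44 Y-3.44 E0.0928
G1 X0.00 Y-4.86 E0.1857
G1 X3.44 Y-3.44 E0.2785
G1 X4.86 Y0.00 E0.3713
G1 X4.65 Y0.51 E0.3851
G1 X1.00 Y-1.00 E0.4836
G1 X-4.36 Y1.22 E0.6284
G1 X-4.86 Y0.00 E0.6612

At z = 4.8 mm: the cone: at t=0.274 of its height the radius interpolates to r₁+(r₂−r₁)t = 4.863, giving a regular 8-gon of that circumradius; the r=9.5 cylinder at (1, 8.5) gives a regular 8-gon of circumradius 9.5 (constant along its height); the cube at (11, -0.5) is present — its section is the full 14.5×25.5 rectangle; Subtracting the remaining from the first: starting from the cone, the r=9.5 cylinder at (1, 8.5) partially overlaps it — only the 33.38 mm² overlap (of its 255.27 mm²) is removed, clipping the outline; the 14.5×25.5 cube at (11, -0.5) misses the remaining region (no effect) — 1 connected region. The outline is a single polygon with 8 vertices. Extrusion per mm of travel: 0.4 × 0.15 / (π × 0.875²) = 0.024945. Accumulating E over each segment gives final E = 0.6612.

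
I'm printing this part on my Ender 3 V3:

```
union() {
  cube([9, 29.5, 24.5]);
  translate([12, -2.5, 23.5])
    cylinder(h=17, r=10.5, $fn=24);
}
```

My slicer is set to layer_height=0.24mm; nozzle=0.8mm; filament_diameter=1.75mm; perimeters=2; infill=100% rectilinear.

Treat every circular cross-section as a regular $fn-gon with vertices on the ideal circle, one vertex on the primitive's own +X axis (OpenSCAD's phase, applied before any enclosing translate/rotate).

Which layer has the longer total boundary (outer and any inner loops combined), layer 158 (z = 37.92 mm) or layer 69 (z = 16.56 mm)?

layer 69 (z = 16.56 mm)

Layer 158 (z = 37.92): the cube is absent (z outside [0, 24.5]); the cylinder at (12, -2.5): section is a regular 24-gon, circumradius r=10.5 (perimeter = 2·24·10.500·sin(180°/24) = 65.79 mm); Merging all regions: only the r=10.5 cylinder at (12, -2.5) is present, so the union is just that shape — boundary = 65.79 mm. So its perimeter = 65.79 mm. Layer 69 (z = 16.56): the cube is present — its section is the full 9×29.5 rectangle (perimeter 77.00 mm); the cylinder at (12, -2.5) is absent (z outside [23.5, 40.5]); Combining (union): only the 9×29.5 cube is present, so the union is just that shape — boundary = 77.00 mm. So its perimeter = 77.00 mm. Layer 69 is larger (77.00 vs 65.79 mm).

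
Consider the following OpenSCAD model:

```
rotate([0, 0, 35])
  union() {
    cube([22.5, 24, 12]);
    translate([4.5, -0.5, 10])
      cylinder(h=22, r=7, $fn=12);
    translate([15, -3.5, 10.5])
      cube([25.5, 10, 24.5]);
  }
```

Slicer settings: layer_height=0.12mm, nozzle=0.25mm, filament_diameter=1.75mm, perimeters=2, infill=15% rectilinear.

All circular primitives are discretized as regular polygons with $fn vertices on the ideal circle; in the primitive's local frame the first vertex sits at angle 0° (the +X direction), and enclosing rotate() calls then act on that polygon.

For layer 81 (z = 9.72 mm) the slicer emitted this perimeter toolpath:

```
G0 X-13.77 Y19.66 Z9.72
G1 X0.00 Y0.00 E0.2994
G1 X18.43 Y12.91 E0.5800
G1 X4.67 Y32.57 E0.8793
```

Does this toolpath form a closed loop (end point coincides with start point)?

no

Start point (G0): (-13.77, 19.66). End point (last G1): the path does not return to the start — open.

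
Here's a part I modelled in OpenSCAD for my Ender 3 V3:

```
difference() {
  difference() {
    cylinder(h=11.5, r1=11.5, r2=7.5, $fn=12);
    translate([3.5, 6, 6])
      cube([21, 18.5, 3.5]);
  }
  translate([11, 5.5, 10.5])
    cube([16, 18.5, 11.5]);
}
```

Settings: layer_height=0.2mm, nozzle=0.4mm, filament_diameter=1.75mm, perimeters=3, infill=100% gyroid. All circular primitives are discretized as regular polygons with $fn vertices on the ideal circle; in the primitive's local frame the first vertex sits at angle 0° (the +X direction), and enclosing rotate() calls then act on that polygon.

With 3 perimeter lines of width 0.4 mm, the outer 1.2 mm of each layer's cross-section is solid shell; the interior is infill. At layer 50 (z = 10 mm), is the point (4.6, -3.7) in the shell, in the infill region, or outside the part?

At z = 10 mm: the cone contributes a regular 12-gon of circumradius 8.022 (interpolated between r1=11.5 and r2=7.5 at t=0.870); the cube at (3.5, 6) is not intersected at this z (z outside [6, 9.5]); Taking the first minus the rest: none of the subtracted shapes is present at this height, so the cone is unchanged — 1 connected region; the cube at (11, 5.5) is not intersected at this z (z outside [10.5, 22]); Taking the first minus the rest: none of the subtracted shapes is present at this height, so that combined region is unchanged — 1 connected region. Overall, the cross-section is a single solid region. The nearest boundary edge runs (4.01, -6.95)→(6.95, -4.01); distance from the point to it = 1.88 mm. The point is inside the cross-section and 1.88 mm from the nearest boundary — more than the 1.2 mm shell width (3 × 0.4), so it's in the infill interior.

infill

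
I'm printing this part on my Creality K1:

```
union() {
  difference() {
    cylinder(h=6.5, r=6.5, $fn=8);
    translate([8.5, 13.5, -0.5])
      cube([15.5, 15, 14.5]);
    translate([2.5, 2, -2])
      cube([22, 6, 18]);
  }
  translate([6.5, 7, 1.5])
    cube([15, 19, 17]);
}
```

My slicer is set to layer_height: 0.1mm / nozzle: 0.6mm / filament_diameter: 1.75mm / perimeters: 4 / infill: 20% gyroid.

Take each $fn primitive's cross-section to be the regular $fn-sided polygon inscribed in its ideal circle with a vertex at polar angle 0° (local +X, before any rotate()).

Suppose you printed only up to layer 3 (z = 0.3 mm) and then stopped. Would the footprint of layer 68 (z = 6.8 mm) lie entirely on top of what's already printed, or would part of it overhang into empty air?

Compare the two slices. At z = 0.3: the r=6.5 cylinder contributes a regular 8-gon of circumradius 6.5 (area = (8/2)·6.500²·sin(360°/8) = 119.50 mm²); the cube at (8.5, 13.5) (footprint 15.5×15) is included at this height (area 232.50 mm²); the cube at (2.5, 2) is present — its section is the full 22×6 rectangle (area 132.00 mm²); Subtracting the remaining from the first: starting from the r=6.5 cylinder (119.50 mm²), the 15.5×15 cube at (8.5, 13.5) misses the remaining region (no effect); the 22×6 cube at (2.5, 2) partially overlaps it — only the 7.75 mm² overlap (of its 132.00 mm²) is removed, clipping the outline — area = 111.75 mm²; the cube at (6.5, 7) is absent (z outside [1.5, 18.5]); Combining (union): only the result so far is present, so the union is just that shape — area = 111.75 mm². At z = 6.8: the cylinder is absent (z outside [0, 6.5]); the 15.5×15 cube at (8.5, 13.5) contributes its full rectangle (area 232.50 mm²); the 22×6 cube at (2.5, 2) contributes its full rectangle (area 132.00 mm²); Taking the first minus the rest: the first operand is absent here, so nothing remains; the cube at (6.5, 7) (footprint 15×19) is included at this height (area 285.00 mm²); Taking the union: only the 15×19 cube at (6.5, 7) is present, so the union is just that shape — area = 285.00 mm². Checking containment: at z = 6.8 the cross-section extends beyond the z = 0.3 cross-section by about 285.00 mm².

part overhangs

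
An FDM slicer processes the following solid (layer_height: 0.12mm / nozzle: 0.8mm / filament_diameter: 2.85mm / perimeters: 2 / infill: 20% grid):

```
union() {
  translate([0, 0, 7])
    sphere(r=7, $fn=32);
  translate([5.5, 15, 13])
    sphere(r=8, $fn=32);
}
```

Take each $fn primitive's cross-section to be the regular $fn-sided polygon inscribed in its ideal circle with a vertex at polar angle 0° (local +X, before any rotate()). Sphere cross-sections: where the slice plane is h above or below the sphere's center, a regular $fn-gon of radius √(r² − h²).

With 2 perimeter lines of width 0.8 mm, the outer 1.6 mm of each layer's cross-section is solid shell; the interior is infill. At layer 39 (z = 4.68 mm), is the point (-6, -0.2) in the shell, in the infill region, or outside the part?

shell

At z = 4.68 mm: the r=7 sphere slices to a regular 32-gon of circumradius 6.604 (√(r²−h²) with h=2.32 from center); the sphere at (5.5, 15) does not reach this height (|z−center|=8.320 > r=8); Merging all regions: only the r=7 sphere is present, so the union is just that shape — 1 connected region. Overall, the cross-section is a single solid region. The nearest boundary edge runs (-6.60, 0.00)→(-6.48, -1.29); distance from the point to it = 0.58 mm. The point is inside the cross-section, 0.58 mm from the nearest boundary — within the 1.6 mm shell band (2 × 0.8).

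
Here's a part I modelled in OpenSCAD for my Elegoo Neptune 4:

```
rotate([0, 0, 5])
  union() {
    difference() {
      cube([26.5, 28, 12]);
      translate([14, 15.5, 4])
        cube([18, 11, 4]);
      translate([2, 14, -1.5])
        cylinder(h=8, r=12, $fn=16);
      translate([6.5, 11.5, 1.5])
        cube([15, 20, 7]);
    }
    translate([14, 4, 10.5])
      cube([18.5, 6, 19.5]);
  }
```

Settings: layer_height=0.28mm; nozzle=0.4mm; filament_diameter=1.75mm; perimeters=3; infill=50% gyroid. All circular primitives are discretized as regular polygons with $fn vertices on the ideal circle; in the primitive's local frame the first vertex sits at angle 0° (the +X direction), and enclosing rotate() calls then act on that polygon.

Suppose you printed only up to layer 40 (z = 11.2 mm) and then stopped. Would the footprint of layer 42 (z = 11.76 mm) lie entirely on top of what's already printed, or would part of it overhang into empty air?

Compare the two slices. At z = 11.2: the cube (footprint 26.5×28) is included at this height (area 742.00 mm²); the cube at (14, 15.5) is absent (z outside [4, 8]); the cylinder at (2, 14) does not reach this height (z outside [-1.5, 6.5]); the cube at (6.5, 11.5) is absent (z outside [1.5, 8.5]); Taking the first minus the rest: none of the subtracted shapes is present at this height, so the 26.5×28 cube is unchanged — area = 742.00 mm²; the 18.5×6 cube at (14, 4) contributes its full rectangle (area 111.00 mm²); Merging all regions: the regions partially overlap — summed areas 853.00 mm² minus the doubly-counted overlap 75.00 mm² gives 778.00 mm² — area = 778.00 mm²; (whole slice rotated 5° about Z — lengths, areas and connectivity unchanged). At z = 11.76: the 26.5×28 cube contributes its full rectangle (area 742.00 mm²); the cube at (14, 15.5) does not reach this height (z outside [4, 8]); the cylinder at (2, 14) is not intersected at this z (z outside [-1.5, 6.5]); the cube at (6.5, 11.5) is absent (z outside [1.5, 8.5]); Subtracting the remaining from the first: none of the subtracted shapes is present at this height, so the 26.5×28 cube is unchanged — area = 742.00 mm²; the cube at (14, 4) is present — its section is the full 18.5×6 rectangle (area 111.00 mm²); Combining (union): the regions partially overlap — summed areas 853.00 mm² minus the doubly-counted overlap 75.00 mm² gives 778.00 mm² — area = 778.00 mm²; (whole slice rotated 5° about Z — lengths, areas and connectivity unchanged). Checking containment: the cross-section at z = 11.76 is a subset of the cross-section at z = 11.2.

entirely on top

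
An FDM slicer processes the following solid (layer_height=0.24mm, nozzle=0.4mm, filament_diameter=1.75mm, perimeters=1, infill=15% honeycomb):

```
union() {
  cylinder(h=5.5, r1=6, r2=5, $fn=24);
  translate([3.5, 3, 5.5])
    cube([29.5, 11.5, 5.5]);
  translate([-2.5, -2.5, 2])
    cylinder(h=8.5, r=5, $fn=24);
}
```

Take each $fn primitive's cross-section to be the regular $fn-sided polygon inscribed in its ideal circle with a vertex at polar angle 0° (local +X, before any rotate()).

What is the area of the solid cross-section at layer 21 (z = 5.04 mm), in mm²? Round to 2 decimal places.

113.67 mm²

At z = 5.04 mm: the cone (r1=6→r2=5) has section circumradius 5.084 here — a regular 24-gon (area = (24/2)·5.084²·sin(360°/24) = 80.27 mm²); the cube at (3.5, 3) does not reach this height (z outside [5.5, 11]); the r=5 cylinder at (-2.5, -2.5) contributes a regular 24-gon of circumradius 5 (area = (24/2)·5.000²·sin(360°/24) = 77.65 mm²); Taking the union: the regions partially overlap — summed areas 157.91 mm² minus the doubly-counted overlap 44.24 mm² gives 113.67 mm² — area = 113.67 mm². Overall, the cross-section is a single solid region. Net area = 113.67 mm².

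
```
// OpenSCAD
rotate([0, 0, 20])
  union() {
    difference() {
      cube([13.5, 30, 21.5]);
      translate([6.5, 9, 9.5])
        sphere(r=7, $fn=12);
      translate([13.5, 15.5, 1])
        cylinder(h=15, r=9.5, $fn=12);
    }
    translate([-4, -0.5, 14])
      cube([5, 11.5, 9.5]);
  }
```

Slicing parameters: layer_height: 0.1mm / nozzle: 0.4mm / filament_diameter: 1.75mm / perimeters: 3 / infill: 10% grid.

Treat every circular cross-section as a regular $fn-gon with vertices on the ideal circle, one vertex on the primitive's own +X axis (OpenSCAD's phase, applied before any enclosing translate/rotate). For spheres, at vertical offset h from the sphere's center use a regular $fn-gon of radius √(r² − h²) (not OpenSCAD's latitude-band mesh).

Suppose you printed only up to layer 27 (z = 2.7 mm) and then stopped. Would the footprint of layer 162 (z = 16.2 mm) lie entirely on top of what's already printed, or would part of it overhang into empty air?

part overhangs

Compare the two slices. At z = 2.7: the cube (footprint 13.5×30) is included at this height (area 405.00 mm²); the r=7 sphere at (6.5, 9) contributes a regular 12-gon of circumradius √(7²−6.8²) = 1.661 (area = (12/2)·1.661²·sin(360°/12) = 8.28 mm²); the r=9.5 cylinder at (13.5, 15.5) contributes a regular 12-gon of circumradius 9.5 (area = (12/2)·9.500²·sin(360°/12) = 270.75 mm²); Subtracting the remaining from the first: starting from the 13.5×30 cube (405.00 mm²), the r=7 sphere at (6.5, 9) lies wholly inside it (removes its full 8.28 mm² and its 10.32 mm outline becomes a hole wall); the r=9.5 cylinder at (13.5, 15.5) partially overlaps it — only the 132.42 mm² overlap (of its 270.75 mm²) is removed, clipping the outline — area = 264.30 mm²; the cube at (-4, -0.5) is absent (z outside [14, 23.5]); Merging all regions: only the result so far is present, so the union is just that shape — area = 264.30 mm²; (rotated 20° about Z; rotation is an isometry so areas/perimeters/island counts are preserved). At z = 16.2: the cube (footprint 13.5×30) is included at this height (area 405.00 mm²); the r=7 sphere at (6.5, 9) contributes a regular 12-gon of circumradius √(7²−6.7²) = 2.027 (area = (12/2)·2.027²·sin(360°/12) = 12.33 mm²); the cylinder at (13.5, 15.5) is not intersected at this z (z outside [1, 16]); Taking the first minus the rest: starting from the 13.5×30 cube (405.00 mm²), the r=7 sphere at (6.5, 9) lies wholly inside it (removes its full 12.33 mm² and its 12.59 mm outline becomes a hole wall) — area = 392.67 mm²; the 5×11.5 cube at (-4, -0.5) contributes its full rectangle (area 57.50 mm²); Merging all regions: the regions partially overlap — summed areas 450.17 mm² minus the doubly-counted overlap 11.00 mm² gives 439.17 mm² — area = 439.17 mm²; (whole slice rotated 20° about Z — lengths, areas and connectivity unchanged). Checking containment: at z = 16.2 the cross-section extends beyond the z = 2.7 cross-section by about 177.16 mm².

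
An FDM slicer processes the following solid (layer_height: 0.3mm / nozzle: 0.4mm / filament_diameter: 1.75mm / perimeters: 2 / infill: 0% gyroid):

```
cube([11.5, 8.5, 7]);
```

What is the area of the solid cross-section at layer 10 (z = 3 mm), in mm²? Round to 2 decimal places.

97.75 mm²

At z = 3 mm: the 11.5×8.5 cube contributes its full rectangle (area 97.75 mm²). Overall, the cross-section is a single solid region. Net area = 97.75 mm².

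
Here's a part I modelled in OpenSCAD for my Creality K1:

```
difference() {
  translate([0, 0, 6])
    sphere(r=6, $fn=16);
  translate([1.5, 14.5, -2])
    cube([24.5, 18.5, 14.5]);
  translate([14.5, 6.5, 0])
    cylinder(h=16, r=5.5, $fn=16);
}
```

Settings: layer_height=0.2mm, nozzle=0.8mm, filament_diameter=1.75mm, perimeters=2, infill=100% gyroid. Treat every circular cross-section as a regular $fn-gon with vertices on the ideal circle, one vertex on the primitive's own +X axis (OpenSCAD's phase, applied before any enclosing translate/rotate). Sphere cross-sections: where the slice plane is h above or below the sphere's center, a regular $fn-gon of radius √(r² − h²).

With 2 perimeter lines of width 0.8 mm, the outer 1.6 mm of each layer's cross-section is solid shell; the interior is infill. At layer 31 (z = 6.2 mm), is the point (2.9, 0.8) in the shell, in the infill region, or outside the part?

At z = 6.2 mm: the r=6 sphere contributes a regular 16-gon of circumradius √(6²−0.2²) = 5.997; the cube at (1.5, 14.5) (footprint 24.5×18.5) is included at this height; the cylinder at (14.5, 6.5): section is a regular 16-gon, circumradius r=5.5; After the difference (first − rest): starting from the r=6 sphere, the 24.5×18.5 cube at (1.5, 14.5) misses the remaining region (no effect); the r=5.5 cylinder at (14.5, 6.5) misses the remaining region (no effect) — 1 connected region. Overall, the cross-section is a single solid region. The nearest boundary edge runs (5.54, 2.29)→(6.00, 0.00); distance from the point to it = 2.88 mm. The point is inside the cross-section and 2.88 mm from the nearest boundary — more than the 1.6 mm shell width (2 × 0.8), so it's in the infill interior.

infill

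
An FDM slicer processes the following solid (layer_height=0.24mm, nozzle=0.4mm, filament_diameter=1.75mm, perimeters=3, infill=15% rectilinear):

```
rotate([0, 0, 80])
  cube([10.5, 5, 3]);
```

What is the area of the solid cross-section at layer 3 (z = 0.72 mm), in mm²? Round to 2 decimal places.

At z = 0.72 mm: the 10.5×5 cube contributes its full rectangle (area 52.50 mm²); (rotated 80° about Z; rotation is an isometry so areas/perimeters/island counts are preserved). Overall, the cross-section is a single solid region. Net area = 52.50 mm².

52.50 mm²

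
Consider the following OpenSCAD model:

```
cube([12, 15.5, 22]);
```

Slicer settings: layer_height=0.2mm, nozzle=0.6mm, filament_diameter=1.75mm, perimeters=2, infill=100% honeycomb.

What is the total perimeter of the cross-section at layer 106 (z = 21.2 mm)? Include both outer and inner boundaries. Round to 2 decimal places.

At z = 21.2 mm: the cube (footprint 12×15.5) is included at this height (perimeter 55.00 mm). Overall, the cross-section is a single solid region. Total boundary length (outer) = 55.00 mm.

55.00 mm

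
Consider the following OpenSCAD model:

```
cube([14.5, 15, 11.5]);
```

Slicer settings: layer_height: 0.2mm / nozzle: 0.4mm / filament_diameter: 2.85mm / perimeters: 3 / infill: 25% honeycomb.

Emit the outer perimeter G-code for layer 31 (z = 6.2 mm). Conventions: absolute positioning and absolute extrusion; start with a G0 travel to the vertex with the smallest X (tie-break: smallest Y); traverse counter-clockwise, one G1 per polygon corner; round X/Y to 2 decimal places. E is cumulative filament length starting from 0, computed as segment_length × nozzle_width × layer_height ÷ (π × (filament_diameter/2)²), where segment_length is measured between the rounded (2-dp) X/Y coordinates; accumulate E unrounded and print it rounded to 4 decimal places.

G0 X0.00 Y0.00 Z6.20
G1 X14.50 Y0.00 E0.1818
G1 X14.50 Y15.00 E0.3699
G1 X0.00 Y15.00 E0.5518
G1 X0.00 Y0.00 E0.7399

At z = 6.2 mm: the cube (footprint 14.5×15) is included at this height. The outline is a single polygon with 4 vertices. Extrusion per mm of travel: 0.4 × 0.2 / (π × 1.425²) = 0.012540. Accumulating E over each segment gives final E = 0.7399.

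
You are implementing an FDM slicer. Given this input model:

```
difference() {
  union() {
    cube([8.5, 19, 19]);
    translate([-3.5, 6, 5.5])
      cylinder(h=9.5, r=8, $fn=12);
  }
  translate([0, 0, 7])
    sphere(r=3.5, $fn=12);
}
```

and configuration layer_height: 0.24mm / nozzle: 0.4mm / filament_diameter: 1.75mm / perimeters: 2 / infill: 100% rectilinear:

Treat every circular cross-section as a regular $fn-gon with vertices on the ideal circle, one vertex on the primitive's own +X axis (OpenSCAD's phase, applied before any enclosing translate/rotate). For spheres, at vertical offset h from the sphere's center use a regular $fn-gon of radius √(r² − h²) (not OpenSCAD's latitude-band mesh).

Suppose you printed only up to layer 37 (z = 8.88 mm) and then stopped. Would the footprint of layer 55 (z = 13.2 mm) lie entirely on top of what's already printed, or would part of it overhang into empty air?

part overhangs

Compare the two slices. At z = 8.88: the cube is present — its section is the full 8.5×19 rectangle (area 161.50 mm²); the r=8 cylinder at (-3.5, 6) gives a regular 12-gon of circumradius 8 (constant along its height) (area = (12/2)·8.000²·sin(360°/12) = 192.00 mm²); Combining (union): the regions partially overlap — summed areas 353.50 mm² minus the doubly-counted overlap 42.35 mm² gives 311.15 mm² — area = 311.15 mm²; the r=3.5 sphere slices to a regular 12-gon of circumradius 2.952 (√(r²−h²) with h=1.88 from center) (area = (12/2)·2.952²·sin(360°/12) = 26.15 mm²); After the difference (first − rest): starting from that combined region (311.15 mm²), the r=3.5 sphere partially overlaps it — only the 17.86 mm² overlap (of its 26.15 mm²) is removed, clipping the outline — area = 293.29 mm². At z = 13.2: the cube (footprint 8.5×19) is included at this height (area 161.50 mm²); the r=8 cylinder at (-3.5, 6) contributes a regular 12-gon of circumradius 8 (area = (12/2)·8.000²·sin(360°/12) = 192.00 mm²); Taking the union: the regions partially overlap — summed areas 353.50 mm² minus the doubly-counted overlap 42.35 mm² gives 311.15 mm² — area = 311.15 mm²; the sphere is absent (|z−center|=6.200 > r=3.5); Taking the first minus the rest: none of the subtracted shapes is present at this height, so that combined region is unchanged — area = 311.15 mm². Checking containment: at z = 13.2 the cross-section extends beyond the z = 8.88 cross-section by about 17.86 mm².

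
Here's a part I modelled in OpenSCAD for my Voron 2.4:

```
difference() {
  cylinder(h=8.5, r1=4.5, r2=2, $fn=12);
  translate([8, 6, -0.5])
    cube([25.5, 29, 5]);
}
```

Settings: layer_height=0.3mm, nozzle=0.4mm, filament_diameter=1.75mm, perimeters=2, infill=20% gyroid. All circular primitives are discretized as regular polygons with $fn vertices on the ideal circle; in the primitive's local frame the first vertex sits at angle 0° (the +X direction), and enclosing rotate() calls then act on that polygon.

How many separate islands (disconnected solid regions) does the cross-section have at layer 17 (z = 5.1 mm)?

At z = 5.1 mm: the cone contributes a regular 12-gon of circumradius 3.000 (interpolated between r1=4.5 and r2=2 at t=0.600); the cube at (8, 6) does not reach this height (z outside [-0.5, 4.5]); Taking the first minus the rest: none of the subtracted shapes is present at this height, so the cone is unchanged — 1 connected region. Overall, the cross-section is a single solid region. Island count = 1.

1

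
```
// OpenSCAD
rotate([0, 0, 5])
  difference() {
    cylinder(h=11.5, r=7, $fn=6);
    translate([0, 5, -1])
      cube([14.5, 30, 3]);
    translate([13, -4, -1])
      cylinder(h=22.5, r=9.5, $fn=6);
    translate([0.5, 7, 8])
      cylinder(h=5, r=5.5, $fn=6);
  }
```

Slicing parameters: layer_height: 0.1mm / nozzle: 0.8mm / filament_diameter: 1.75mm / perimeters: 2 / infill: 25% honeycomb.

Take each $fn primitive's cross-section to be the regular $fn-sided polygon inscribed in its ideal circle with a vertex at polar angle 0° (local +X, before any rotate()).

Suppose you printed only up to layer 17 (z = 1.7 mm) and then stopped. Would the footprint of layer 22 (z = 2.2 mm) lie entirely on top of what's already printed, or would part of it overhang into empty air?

Compare the two slices. At z = 1.7: the cylinder: section is a regular 6-gon, circumradius r=7 (area = (6/2)·7.000²·sin(360°/6) = 127.31 mm²); the 14.5×30 cube at (0, 5) contributes its full rectangle (area 435.00 mm²); the r=9.5 cylinder at (13, -4) gives a regular 6-gon of circumradius 9.5 (constant along its height) (area = (6/2)·9.500²·sin(360°/6) = 234.48 mm²); the cylinder at (0.5, 7) is not intersected at this z (z outside [8, 13]); Subtracting the remaining from the first: starting from the r=7 cylinder (127.31 mm²), the 14.5×30 cube at (0, 5) partially overlaps it — only the 4.04 mm² overlap (of its 435.00 mm²) is removed, clipping the outline; the r=9.5 cylinder at (13, -4) partially overlaps it — only the 5.99 mm² overlap (of its 234.48 mm²) is removed, clipping the outline — area = 117.27 mm²; (rotated 5° about Z; rotation is an isometry so areas/perimeters/island counts are preserved). At z = 2.2: the r=7 cylinder contributes a regular 6-gon of circumradius 7 (area = (6/2)·7.000²·sin(360°/6) = 127.31 mm²); the cube at (0, 5) is absent (z outside [-1, 2]); the r=9.5 cylinder at (13, -4) contributes a regular 6-gon of circumradius 9.5 (area = (6/2)·9.500²·sin(360°/6) = 234.48 mm²); the cylinder at (0.5, 7) is not intersected at this z (z outside [8, 13]); Subtracting the remaining from the first: starting from the r=7 cylinder (127.31 mm²), the r=9.5 cylinder at (13, -4) partially overlaps it — only the 5.99 mm² overlap (of its 234.48 mm²) is removed, clipping the outline — area = 121.32 mm²; (whole slice rotated 5° about Z — lengths, areas and connectivity unchanged). Checking containment: at z = 2.2 the cross-section extends beyond the z = 1.7 cross-section by about 4.04 mm².

part overhangs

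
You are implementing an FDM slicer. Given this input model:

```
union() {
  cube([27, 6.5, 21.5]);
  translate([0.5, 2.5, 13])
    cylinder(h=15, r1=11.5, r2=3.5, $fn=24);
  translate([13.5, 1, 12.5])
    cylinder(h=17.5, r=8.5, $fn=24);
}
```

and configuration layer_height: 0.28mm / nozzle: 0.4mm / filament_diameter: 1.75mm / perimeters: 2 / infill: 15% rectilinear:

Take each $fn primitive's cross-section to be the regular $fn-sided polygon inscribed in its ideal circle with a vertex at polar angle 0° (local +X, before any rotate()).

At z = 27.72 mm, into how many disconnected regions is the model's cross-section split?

At z = 27.72 mm: the cube is absent (z outside [0, 21.5]); the cone at (0.5, 2.5) (r1=11.5→r2=3.5) has section circumradius 3.649 here — a regular 24-gon; the r=8.5 cylinder at (13.5, 1) gives a regular 24-gon of circumradius 8.5 (constant along its height); Taking the union: the 2 present regions are separate (no shared area or edge), so areas and boundary lengths simply add and each stays a separate island — 2 connected regions. The result has 2 disconnected regions.

2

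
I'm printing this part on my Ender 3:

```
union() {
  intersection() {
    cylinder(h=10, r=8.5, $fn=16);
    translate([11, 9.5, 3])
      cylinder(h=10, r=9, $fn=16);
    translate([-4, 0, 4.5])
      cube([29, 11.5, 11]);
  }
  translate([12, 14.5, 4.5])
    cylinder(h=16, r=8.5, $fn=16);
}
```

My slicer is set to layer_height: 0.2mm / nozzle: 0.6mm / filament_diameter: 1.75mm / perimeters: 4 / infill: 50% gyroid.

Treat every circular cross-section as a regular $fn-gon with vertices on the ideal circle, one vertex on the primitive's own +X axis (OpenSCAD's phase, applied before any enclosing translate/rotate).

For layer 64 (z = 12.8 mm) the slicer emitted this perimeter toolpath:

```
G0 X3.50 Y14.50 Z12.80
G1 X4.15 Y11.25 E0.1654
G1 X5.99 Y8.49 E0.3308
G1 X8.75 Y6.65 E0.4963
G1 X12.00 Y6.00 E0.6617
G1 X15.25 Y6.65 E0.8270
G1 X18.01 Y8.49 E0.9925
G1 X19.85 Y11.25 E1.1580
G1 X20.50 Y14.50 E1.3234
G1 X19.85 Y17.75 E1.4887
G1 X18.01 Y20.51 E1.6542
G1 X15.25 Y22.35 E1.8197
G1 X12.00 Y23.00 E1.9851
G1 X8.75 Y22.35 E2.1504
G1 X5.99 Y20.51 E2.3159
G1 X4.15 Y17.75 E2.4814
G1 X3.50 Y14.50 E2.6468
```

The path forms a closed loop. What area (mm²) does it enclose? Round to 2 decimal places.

Apply the shoelace formula to the sequence of (X, Y) vertices; enclosed area = 221.08 mm².

221.08 mm²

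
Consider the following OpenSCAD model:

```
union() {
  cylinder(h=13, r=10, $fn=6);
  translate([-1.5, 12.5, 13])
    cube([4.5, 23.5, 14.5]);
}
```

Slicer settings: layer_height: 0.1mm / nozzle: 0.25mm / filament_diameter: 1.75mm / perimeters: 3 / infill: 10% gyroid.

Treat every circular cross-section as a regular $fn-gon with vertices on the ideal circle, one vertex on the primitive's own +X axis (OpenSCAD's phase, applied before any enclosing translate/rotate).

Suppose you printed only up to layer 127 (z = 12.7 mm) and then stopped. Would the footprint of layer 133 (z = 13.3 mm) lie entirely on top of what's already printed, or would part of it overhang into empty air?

part overhangs

Compare the two slices. At z = 12.7: the cylinder: section is a regular 6-gon, circumradius r=10 (area = (6/2)·10.000²·sin(360°/6) = 259.81 mm²); the cube at (-1.5, 12.5) is not intersected at this z (z outside [13, 27.5]); Taking the union: only the r=10 cylinder is present, so the union is just that shape — area = 259.81 mm². At z = 13.3: the cylinder does not reach this height (z outside [0, 13]); the cube at (-1.5, 12.5) (footprint 4.5×23.5) is included at this height (area 105.75 mm²); Merging all regions: only the 4.5×23.5 cube at (-1.5, 12.5) is present, so the union is just that shape — area = 105.75 mm². Checking containment: at z = 13.3 the cross-section extends beyond the z = 12.7 cross-section by about 105.75 mm².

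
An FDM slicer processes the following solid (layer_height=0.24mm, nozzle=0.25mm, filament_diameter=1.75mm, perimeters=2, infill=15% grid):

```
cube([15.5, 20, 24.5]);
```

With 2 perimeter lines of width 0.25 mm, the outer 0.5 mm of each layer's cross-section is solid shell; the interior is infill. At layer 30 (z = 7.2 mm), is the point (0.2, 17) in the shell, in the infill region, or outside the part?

shell

At z = 7.2 mm: the cube is present — its section is the full 15.5×20 rectangle. Overall, the cross-section is a single solid region. The nearest boundary edge runs (0.00, 20.00)→(0.00, 0.00); distance from the point to it = 0.20 mm. The point is inside the cross-section, 0.20 mm from the nearest boundary — within the 0.5 mm shell band (2 × 0.25).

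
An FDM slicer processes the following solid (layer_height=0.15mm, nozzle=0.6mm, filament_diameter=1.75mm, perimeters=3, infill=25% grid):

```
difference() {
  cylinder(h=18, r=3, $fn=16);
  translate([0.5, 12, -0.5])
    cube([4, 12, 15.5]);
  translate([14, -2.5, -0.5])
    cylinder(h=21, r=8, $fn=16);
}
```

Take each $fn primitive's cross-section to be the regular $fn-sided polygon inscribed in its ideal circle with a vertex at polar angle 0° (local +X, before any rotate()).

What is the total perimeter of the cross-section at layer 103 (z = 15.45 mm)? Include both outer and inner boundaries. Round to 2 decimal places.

18.73 mm

At z = 15.45 mm: the r=3 cylinder gives a regular 16-gon of circumradius 3 (constant along its height) (perimeter = 2·16·3.000·sin(180°/16) = 18.73 mm); the cube at (0.5, 12) does not reach this height (z outside [-0.5, 15]); the cylinder at (14, -2.5): section is a regular 16-gon, circumradius r=8 (perimeter = 2·16·8.000·sin(180°/16) = 49.94 mm); Taking the first minus the rest: starting from the r=3 cylinder, the r=8 cylinder at (14, -2.5) misses the remaining region (no effect) — boundary = 18.73 mm. Overall, the cross-section is a single solid region. Total boundary length (outer) = 18.73 mm.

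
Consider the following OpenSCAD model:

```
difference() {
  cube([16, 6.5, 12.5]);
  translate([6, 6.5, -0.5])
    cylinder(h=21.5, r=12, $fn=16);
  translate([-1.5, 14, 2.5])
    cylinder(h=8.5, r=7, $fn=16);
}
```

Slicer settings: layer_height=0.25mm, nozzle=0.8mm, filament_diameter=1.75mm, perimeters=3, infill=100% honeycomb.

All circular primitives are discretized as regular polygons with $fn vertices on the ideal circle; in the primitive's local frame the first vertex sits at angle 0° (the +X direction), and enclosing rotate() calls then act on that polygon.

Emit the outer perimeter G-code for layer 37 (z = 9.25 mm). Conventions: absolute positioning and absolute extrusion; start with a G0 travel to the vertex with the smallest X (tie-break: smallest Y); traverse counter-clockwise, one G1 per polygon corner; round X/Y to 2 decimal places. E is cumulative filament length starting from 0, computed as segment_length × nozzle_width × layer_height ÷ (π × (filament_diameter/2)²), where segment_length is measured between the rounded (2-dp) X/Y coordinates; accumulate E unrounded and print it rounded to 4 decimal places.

G0 X15.81 Y0.00 Z9.25
G1 X16.00 Y0.00 E0.0158
G1 X16.00 Y0.28 E0.0391
G1 X15.81 Y0.00 E0.0672

At z = 9.25 mm: the cube is present — its section is the full 16×6.5 rectangle; the r=12 cylinder at (6, 6.5) gives a regular 16-gon of circumradius 12 (constant along its height); the r=7 cylinder at (-1.5, 14) contributes a regular 16-gon of circumradius 7; Subtracting the remaining from the first: starting from the 16×6.5 cube, the r=12 cylinder at (6, 6.5) partially overlaps it — only the 103.97 mm² overlap (of its 440.85 mm²) is removed, clipping the outline; the r=7 cylinder at (-1.5, 14) misses the remaining region (no effect) — 1 connected region. The outline is a single polygon with 3 vertices. Extrusion per mm of travel: 0.8 × 0.25 / (π × 0.875²) = 0.083150. Accumulating E over each segment gives final E = 0.0672.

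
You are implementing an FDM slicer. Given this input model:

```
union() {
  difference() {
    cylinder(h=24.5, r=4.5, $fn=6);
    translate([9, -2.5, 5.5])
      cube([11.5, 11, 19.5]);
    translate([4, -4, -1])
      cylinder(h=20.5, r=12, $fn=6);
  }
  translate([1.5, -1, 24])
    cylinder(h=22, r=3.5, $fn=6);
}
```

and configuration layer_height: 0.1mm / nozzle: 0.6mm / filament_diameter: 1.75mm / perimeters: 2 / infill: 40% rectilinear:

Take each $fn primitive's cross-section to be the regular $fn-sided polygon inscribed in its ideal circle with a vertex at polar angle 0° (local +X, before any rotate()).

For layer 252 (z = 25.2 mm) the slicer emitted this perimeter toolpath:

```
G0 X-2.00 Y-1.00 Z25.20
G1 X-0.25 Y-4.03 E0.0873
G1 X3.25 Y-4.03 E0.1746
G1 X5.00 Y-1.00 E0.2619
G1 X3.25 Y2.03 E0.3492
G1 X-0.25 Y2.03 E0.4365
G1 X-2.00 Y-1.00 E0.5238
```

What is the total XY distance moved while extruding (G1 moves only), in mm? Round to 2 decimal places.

21.00 mm

Sum the Euclidean lengths of each G1 segment: total = 21.00 mm.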